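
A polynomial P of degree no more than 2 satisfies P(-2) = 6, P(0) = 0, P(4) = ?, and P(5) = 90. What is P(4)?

60

The 3 known points determine the degree-2 polynomial uniquely.
Write P(n) = an^2 + bn + c. Substituting each data point gives a linear system:
  4a - 2b + c = 6
  c = 0
  25a + 5b + c = 90
Solving the system yields a = 3, b = 3, c = 0.
So P(n) = 3n^2 + 3n.
Then P(4) = 60.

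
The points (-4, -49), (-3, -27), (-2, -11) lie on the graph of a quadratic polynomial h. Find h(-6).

-111

Write h(s) = as^2 + bs + c. Substituting each data point gives a linear system:
  16a - 4b + c = -49
  9a - 3b + c = -27
  4a - 2b + c = -11
Solving the system yields a = -3, b = 1, c = 3.
So h(s) = -3s² + s + 3.
Then h(-6) = -111.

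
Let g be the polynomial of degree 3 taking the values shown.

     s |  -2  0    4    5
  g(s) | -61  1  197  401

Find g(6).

715

Using the Lagrange interpolation formula with nodes -2, 0, 4, 5:
  L_0(s) = s(s - 4)(s - 5) / -84
  L_1(s) = (s + 2)(s - 4)(s - 5) / 40
  L_2(s) = (s + 2)s(s - 5) / -24
  L_3(s) = (s + 2)s(s - 4) / 35
Then g(s) = -61·L_0(s) + 1·L_1(s) + 197·L_2(s) + 401·L_3(s).
Expanding and collecting terms gives g(s) = 4s³ - 5s² + 5s + 1.
Evaluating at s = 6: g(6) = 715.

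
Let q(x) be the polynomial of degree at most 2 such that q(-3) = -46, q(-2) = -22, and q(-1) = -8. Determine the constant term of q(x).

-4

Write q(x) = ax^2 + bx + c. Substituting each data point gives a linear system:
  9a - 3b + c = -46
  4a - 2b + c = -22
  a - b + c = -8
Solving the system yields a = -5, b = -1, c = -4.
So q(x) = -5x² - x - 4.
The constant term is -4.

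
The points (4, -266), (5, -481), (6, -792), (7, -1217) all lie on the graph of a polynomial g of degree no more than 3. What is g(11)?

-4417

Write g(n) = an^3 + bn^2 + cn + d. Substituting each data point gives a linear system:
  64a + 16b + 4c + d = -266
  125a + 25b + 5c + d = -481
  216a + 36b + 6c + d = -792
  343a + 49b + 7c + d = -1217
Solving the system yields a = -3, b = -3, c = -5, d = -6.
So g(n) = -3n³ - 3n² - 5n - 6.
Then g(11) = -4417.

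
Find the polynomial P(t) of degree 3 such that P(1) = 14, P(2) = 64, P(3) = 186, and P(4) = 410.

P(t) = 5t^3 + 6t^2 - 3t + 6

Using the Lagrange interpolation formula with nodes 1, 2, 3, 4:
  L_0(t) = (t - 2)(t - 3)(t - 4) / -6
  L_1(t) = (t - 1)(t - 3)(t - 4) / 2
  L_2(t) = (t - 1)(t - 2)(t - 4) / -2
  L_3(t) = (t - 1)(t - 2)(t - 3) / 6
Then P(t) = 14·L_0(t) + 64·L_1(t) + 186·L_2(t) + 410·L_3(t).
Expanding and collecting terms gives P(t) = 5t^3 + 6t^2 - 3t + 6.
Check: P(4) = 410. ✓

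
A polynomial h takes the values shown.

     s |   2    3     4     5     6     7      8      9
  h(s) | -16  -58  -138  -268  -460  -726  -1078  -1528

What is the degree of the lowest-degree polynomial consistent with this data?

Forward differences of the values at s = 2, 3, 4, 5, 6, 7, 8, 9:
  h  : -16  -58  -138  -268  -460  -726  -1078  -1528
  Δ  : -42  -80  -130  -192  -266  -352  -450
  Δ^2: -38  -50  -62  -74  -86  -98
  Δ^3: -12  -12  -12  -12  -12
  Δ^4: 0  0  0  0
  Δ^5: 0  0  0
  Δ^6: 0  0
  Δ^7: 0
The third differences are constant (-12) and nonzero, while all higher differences vanish, so the minimal degree is 3.

3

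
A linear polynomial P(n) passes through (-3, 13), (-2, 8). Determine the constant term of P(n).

-2

Write P(n) = an + b. Substituting each data point gives a linear system:
  -3a + b = 13
  -2a + b = 8
Solving the system yields a = -5, b = -2.
So P(n) = -5n - 2.
The constant term is -2.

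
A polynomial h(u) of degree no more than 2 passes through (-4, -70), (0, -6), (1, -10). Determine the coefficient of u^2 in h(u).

-4

Write h(u) = au^2 + bu + c. Substituting each data point gives a linear system:
  16a - 4b + c = -70
  c = -6
  a + b + c = -10
Solving the system yields a = -4, b = 0, c = -6.
So h(u) = -4u^2 - 6.
The leading coefficient is -4.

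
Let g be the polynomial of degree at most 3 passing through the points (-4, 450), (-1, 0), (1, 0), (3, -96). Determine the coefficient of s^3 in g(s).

-6

Write g(s) = as^3 + bs^2 + cs + d. Substituting each data point gives a linear system:
  -64a + 16b - 4c + d = 450
  -a + b - c + d = 0
  a + b + c + d = 0
  27a + 9b + 3c + d = -96
Solving the system yields a = -6, b = 6, c = 6, d = -6.
So g(s) = -6s³ + 6s² + 6s - 6.
The leading coefficient is -6.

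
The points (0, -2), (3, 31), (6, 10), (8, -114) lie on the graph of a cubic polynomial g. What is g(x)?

Write g(x) = ax^3 + bx^2 + cx + d. Substituting each data point gives a linear system:
  d = -2
  27a + 9b + 3c + d = 31
  216a + 36b + 6c + d = 10
  512a + 64b + 8c + d = -114
Solving the system yields a = -1, b = 6, c = 2, d = -2.
So g(x) = -x³ + 6x² + 2x - 2.
Check: g(8) = -114. ✓

g(x) = -x^3 + 6x^2 + 2x - 2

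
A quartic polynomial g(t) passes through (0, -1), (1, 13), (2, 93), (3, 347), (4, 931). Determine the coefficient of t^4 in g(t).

Write g(t) = at^4 + bt^3 + ct^2 + dt + e. Substituting each data point gives a linear system:
  e = -1
  a + b + c + d + e = 13
  16a + 8b + 4c + 2d + e = 93
  81a + 27b + 9c + 3d + e = 347
  256a + 64b + 16c + 4d + e = 931
Solving the system yields a = 2, b = 6, c = 1, d = 5, e = -1.
So g(t) = 2t⁴ + 6t³ + t² + 5t - 1.
The leading coefficient is 2.

2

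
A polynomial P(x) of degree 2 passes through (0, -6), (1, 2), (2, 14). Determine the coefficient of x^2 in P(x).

2

Write P(x) = ax^2 + bx + c. Substituting each data point gives a linear system:
  c = -6
  a + b + c = 2
  4a + 2b + c = 14
Solving the system yields a = 2, b = 6, c = -6.
So P(x) = 2x^2 + 6x - 6.
The leading coefficient is 2.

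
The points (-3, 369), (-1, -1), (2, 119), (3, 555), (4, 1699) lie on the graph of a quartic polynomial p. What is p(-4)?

1283

Write p(t) = at^4 + bt^3 + ct^2 + dt + e. Substituting each data point gives a linear system:
  81a - 27b + 9c - 3d + e = 369
  a - b + c - d + e = -1
  16a + 8b + 4c + 2d + e = 119
  81a + 27b + 9c + 3d + e = 555
  256a + 64b + 16c + 4d + e = 1699
Solving the system yields a = 6, b = 3, c = -3, d = 4, e = 3.
So p(t) = 6t^4 + 3t^3 - 3t^2 + 4t + 3.
Then p(-4) = 1283.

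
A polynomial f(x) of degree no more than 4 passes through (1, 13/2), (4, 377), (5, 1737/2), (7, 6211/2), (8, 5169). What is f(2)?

Write f(x) = ax^4 + bx^3 + cx^2 + dx + e. Substituting each data point gives a linear system:
  a + b + c + d + e = 13/2
  256a + 64b + 16c + 4d + e = 377
  625a + 125b + 25c + 5d + e = 1737/2
  2401a + 343b + 49c + 7d + e = 6211/2
  4096a + 512b + 64c + 8d + e = 5169
Solving the system yields a = 1, b = 5/2, c = -4, d = 6, e = 1.
So f(x) = x^4 + (5/2)x^3 - 4x^2 + 6x + 1.
Then f(2) = 33.

33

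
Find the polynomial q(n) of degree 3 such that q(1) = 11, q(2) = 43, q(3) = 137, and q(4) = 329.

q(n) = 6n^3 - 5n^2 + 5n + 5

Write q(n) = an^3 + bn^2 + cn + d. Substituting each data point gives a linear system:
  a + b + c + d = 11
  8a + 4b + 2c + d = 43
  27a + 9b + 3c + d = 137
  64a + 16b + 4c + d = 329
Solving the system yields a = 6, b = -5, c = 5, d = 5.
So q(n) = 6n^3 - 5n^2 + 5n + 5.
Check: q(2) = 43. ✓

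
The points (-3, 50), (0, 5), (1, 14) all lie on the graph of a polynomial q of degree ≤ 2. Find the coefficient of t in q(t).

3

Write q(t) = at^2 + bt + c. Substituting each data point gives a linear system:
  9a - 3b + c = 50
  c = 5
  a + b + c = 14
Solving the system yields a = 6, b = 3, c = 5.
So q(t) = 6t^2 + 3t + 5.
The coefficient of t is 3.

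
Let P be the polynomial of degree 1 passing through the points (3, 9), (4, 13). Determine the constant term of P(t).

-3

Write P(t) = at + b. Substituting each data point gives a linear system:
  3a + b = 9
  4a + b = 13
Solving the system yields a = 4, b = -3.
So P(t) = 4t - 3.
The constant term is -3.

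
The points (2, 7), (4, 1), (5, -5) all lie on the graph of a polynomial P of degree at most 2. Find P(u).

Write P(u) = au^2 + bu + c. Substituting each data point gives a linear system:
  4a + 2b + c = 7
  16a + 4b + c = 1
  25a + 5b + c = -5
Solving the system yields a = -1, b = 3, c = 5.
So P(u) = -u^2 + 3u + 5.
Check: P(4) = 1. ✓

P(u) = -u^2 + 3u + 5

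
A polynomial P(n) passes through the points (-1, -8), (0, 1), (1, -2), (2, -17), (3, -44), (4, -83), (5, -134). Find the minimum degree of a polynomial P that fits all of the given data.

Forward differences of the values at n = -1, 0, 1, 2, 3, 4, 5:
  P  : -8  1  -2  -17  -44  -83  -134
  Δ  : 9  -3  -15  -27  -39  -51
  Δ^2: -12  -12  -12  -12  -12
  Δ^3: 0  0  0  0
  Δ^4: 0  0  0
  Δ^5: 0  0
  Δ^6: 0
The second differences are constant (-12) and nonzero, while all higher differences vanish, so the minimal degree is 2.

2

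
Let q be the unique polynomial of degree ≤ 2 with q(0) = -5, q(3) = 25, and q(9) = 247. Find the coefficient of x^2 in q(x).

Write q(x) = ax^2 + bx + c. Substituting each data point gives a linear system:
  c = -5
  9a + 3b + c = 25
  81a + 9b + c = 247
Solving the system yields a = 3, b = 1, c = -5.
So q(x) = 3x^2 + x - 5.
The leading coefficient is 3.

3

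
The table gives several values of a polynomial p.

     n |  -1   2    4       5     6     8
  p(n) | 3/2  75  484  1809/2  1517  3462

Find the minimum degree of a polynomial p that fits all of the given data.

Divided differences on the nodes -1, 2, 4, 5, 6, 8:
  order 0: 3/2  75  484  1809/2  1517  3462
  order 1: 49/2  409/2  841/2  1225/2  1945/2
  order 2: 36  72  96  120
  order 3: 6  6  6
  order 4: 0  0
  order 5: 0
The order-3 divided differences are all 6 (nonzero) and every higher order vanishes, so the data lies on a polynomial of degree exactly 3.

3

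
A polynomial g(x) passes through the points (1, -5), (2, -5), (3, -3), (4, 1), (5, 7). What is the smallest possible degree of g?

Forward differences of the values at x = 1, 2, 3, 4, 5:
  g  : -5  -5  -3  1  7
  Δ  : 0  2  4  6
  Δ^2: 2  2  2
  Δ^3: 0  0
  Δ^4: 0
The second differences are constant (2) and nonzero, while all higher differences vanish, so the minimal degree is 2.

2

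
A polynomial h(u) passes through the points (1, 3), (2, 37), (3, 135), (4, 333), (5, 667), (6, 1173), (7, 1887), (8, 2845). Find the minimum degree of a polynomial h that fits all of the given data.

3

Forward differences of the values at u = 1, 2, 3, 4, 5, 6, 7, 8:
  h  : 3  37  135  333  667  1173  1887  2845
  Δ  : 34  98  198  334  506  714  958
  Δ^2: 64  100  136  172  208  244
  Δ^3: 36  36  36  36  36
  Δ^4: 0  0  0  0
  Δ^5: 0  0  0
  Δ^6: 0  0
  Δ^7: 0
The third differences are constant (36) and nonzero, while all higher differences vanish, so the minimal degree is 3.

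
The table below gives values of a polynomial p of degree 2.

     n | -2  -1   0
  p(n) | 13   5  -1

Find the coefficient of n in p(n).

-5

Write p(n) = an^2 + bn + c. Substituting each data point gives a linear system:
  4a - 2b + c = 13
  a - b + c = 5
  c = -1
Solving the system yields a = 1, b = -5, c = -1.
So p(n) = n^2 - 5n - 1.
The coefficient of n is -5.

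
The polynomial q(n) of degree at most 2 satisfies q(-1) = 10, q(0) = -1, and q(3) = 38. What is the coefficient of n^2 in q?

6

Write q(n) = an^2 + bn + c. Substituting each data point gives a linear system:
  a - b + c = 10
  c = -1
  9a + 3b + c = 38
Solving the system yields a = 6, b = -5, c = -1.
So q(n) = 6n^2 - 5n - 1.
The leading coefficient is 6.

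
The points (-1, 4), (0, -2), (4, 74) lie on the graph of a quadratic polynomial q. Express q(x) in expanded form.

q(x) = 5x^2 - x - 2

Write q(x) = ax^2 + bx + c. Substituting each data point gives a linear system:
  a - b + c = 4
  c = -2
  16a + 4b + c = 74
Solving the system yields a = 5, b = -1, c = -2.
So q(x) = 5x² - x - 2.
Check: q(0) = -2. ✓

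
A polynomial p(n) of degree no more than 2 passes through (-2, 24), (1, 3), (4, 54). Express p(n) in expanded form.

p(n) = 4n^2 - 3n + 2

Write p(n) = an^2 + bn + c. Substituting each data point gives a linear system:
  4a - 2b + c = 24
  a + b + c = 3
  16a + 4b + c = 54
Solving the system yields a = 4, b = -3, c = 2.
So p(n) = 4n² - 3n + 2.
Check: p(4) = 54. ✓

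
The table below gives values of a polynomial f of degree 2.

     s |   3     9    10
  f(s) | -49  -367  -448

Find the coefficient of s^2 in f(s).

Write f(s) = as^2 + bs + c. Substituting each data point gives a linear system:
  9a + 3b + c = -49
  81a + 9b + c = -367
  100a + 10b + c = -448
Solving the system yields a = -4, b = -5, c = 2.
So f(s) = -4s^2 - 5s + 2.
The leading coefficient is -4.

-4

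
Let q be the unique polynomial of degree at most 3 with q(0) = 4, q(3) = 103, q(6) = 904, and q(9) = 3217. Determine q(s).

Write q(s) = as^3 + bs^2 + cs + d. Substituting each data point gives a linear system:
  d = 4
  27a + 9b + 3c + d = 103
  216a + 36b + 6c + d = 904
  729a + 81b + 9c + d = 3217
Solving the system yields a = 5, b = -6, c = 6, d = 4.
So q(s) = 5s³ - 6s² + 6s + 4.
Check: q(0) = 4. ✓

q(s) = 5s^3 - 6s^2 + 6s + 4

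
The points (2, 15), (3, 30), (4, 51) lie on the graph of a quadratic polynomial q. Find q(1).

Forward differences of the values at s = 2, 3, 4:
  q  : 15  30  51
  Δ  : 15  21
  Δ^2: 6
The second differences are constant, confirming degree 2.
Interpolating (Newton forward form) and evaluating at s = 1 gives q(1) = 6.

6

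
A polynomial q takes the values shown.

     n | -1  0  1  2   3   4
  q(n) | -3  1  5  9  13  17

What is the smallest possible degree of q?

Forward differences of the values at n = -1, 0, 1, 2, 3, 4:
  q  : -3  1  5  9  13  17
  Δ  : 4  4  4  4  4
  Δ^2: 0  0  0  0
  Δ^3: 0  0  0
  Δ^4: 0  0
  Δ^5: 0
The first differences are constant (4) and nonzero, while all higher differences vanish, so the minimal degree is 1.

1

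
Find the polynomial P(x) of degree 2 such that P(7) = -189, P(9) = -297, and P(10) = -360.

Write P(x) = ax^2 + bx + c. Substituting each data point gives a linear system:
  49a + 7b + c = -189
  81a + 9b + c = -297
  100a + 10b + c = -360
Solving the system yields a = -3, b = -6, c = 0.
So P(x) = -3x² - 6x.
Check: P(9) = -297. ✓

P(x) = -3x^2 - 6x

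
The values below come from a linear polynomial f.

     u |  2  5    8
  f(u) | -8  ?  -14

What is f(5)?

-11

On equispaced nodes a degree-1 polynomial has vanishing second forward difference, so
  f(2) - 2·f(5) + f(8) = 0.
Substituting the known values and solving for f(5):
  -2·f(5) = 22
  f(5) = -11.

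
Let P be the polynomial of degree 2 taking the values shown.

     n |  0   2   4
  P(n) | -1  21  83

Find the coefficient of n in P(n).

Write P(n) = an^2 + bn + c. Substituting each data point gives a linear system:
  c = -1
  4a + 2b + c = 21
  16a + 4b + c = 83
Solving the system yields a = 5, b = 1, c = -1.
So P(n) = 5n^2 + n - 1.
The coefficient of n is 1.

1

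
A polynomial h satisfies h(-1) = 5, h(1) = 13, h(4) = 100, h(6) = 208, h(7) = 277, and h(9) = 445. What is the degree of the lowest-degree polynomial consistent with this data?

2

Divided differences on the nodes -1, 1, 4, 6, 7, 9:
  order 0: 5  13  100  208  277  445
  order 1: 4  29  54  69  84
  order 2: 5  5  5  5
  order 3: 0  0  0
  order 4: 0  0
  order 5: 0
The order-2 divided differences are all 5 (nonzero) and every higher order vanishes, so the data lies on a polynomial of degree exactly 2.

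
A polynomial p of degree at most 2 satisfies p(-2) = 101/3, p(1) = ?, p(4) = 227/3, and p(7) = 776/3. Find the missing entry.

On equispaced nodes a degree-2 polynomial has vanishing third forward difference, so
  - p(-2) + 3·p(1) - 3·p(4) + p(7) = 0.
Substituting the known values and solving for p(1):
  3·p(1) = 2
  p(1) = 2/3.

2/3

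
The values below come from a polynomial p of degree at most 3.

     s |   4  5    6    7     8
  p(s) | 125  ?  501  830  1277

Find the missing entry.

The 4 known points determine the degree-3 polynomial uniquely.
Write p(s) = as^3 + bs^2 + cs + d. Substituting each data point gives a linear system:
  64a + 16b + 4c + d = 125
  216a + 36b + 6c + d = 501
  343a + 49b + 7c + d = 830
  512a + 64b + 8c + d = 1277
Solving the system yields a = 3, b = -4, c = 0, d = -3.
So p(s) = 3s^3 - 4s^2 - 3.
Then p(5) = 272.

272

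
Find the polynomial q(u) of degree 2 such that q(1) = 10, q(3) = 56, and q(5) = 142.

Write q(u) = au^2 + bu + c. Substituting each data point gives a linear system:
  a + b + c = 10
  9a + 3b + c = 56
  25a + 5b + c = 142
Solving the system yields a = 5, b = 3, c = 2.
So q(u) = 5u^2 + 3u + 2.
Check: q(1) = 10. ✓

q(u) = 5u^2 + 3u + 2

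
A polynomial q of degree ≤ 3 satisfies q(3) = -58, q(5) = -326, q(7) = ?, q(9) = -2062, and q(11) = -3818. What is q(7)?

-946

On equispaced nodes a degree-3 polynomial has vanishing fourth forward difference, so
  q(3) - 4·q(5) + 6·q(7) - 4·q(9) + q(11) = 0.
Substituting the known values and solving for q(7):
  6·q(7) = -5676
  q(7) = -946.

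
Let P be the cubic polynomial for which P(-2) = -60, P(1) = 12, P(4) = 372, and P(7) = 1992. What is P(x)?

Using the Lagrange interpolation formula with nodes -2, 1, 4, 7:
  L_0(x) = (x - 1)(x - 4)(x - 7) / -162
  L_1(x) = (x + 2)(x - 4)(x - 7) / 54
  L_2(x) = (x + 2)(x - 1)(x - 7) / -54
  L_3(x) = (x + 2)(x - 1)(x - 4) / 162
Then P(x) = -60·L_0(x) + 12·L_1(x) + 372·L_2(x) + 1992·L_3(x).
Expanding and collecting terms gives P(x) = 6x³ - 2x² + 4x + 4.
Check: P(4) = 372. ✓

P(x) = 6x^3 - 2x^2 + 4x + 4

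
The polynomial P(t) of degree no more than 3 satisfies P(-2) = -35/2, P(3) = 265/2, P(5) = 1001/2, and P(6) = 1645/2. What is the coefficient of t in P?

5

Write P(t) = at^3 + bt^2 + ct + d. Substituting each data point gives a linear system:
  -8a + 4b - 2c + d = -35/2
  27a + 9b + 3c + d = 265/2
  125a + 25b + 5c + d = 1001/2
  216a + 36b + 6c + d = 1645/2
Solving the system yields a = 3, b = 4, c = 5, d = 1/2.
So P(t) = 3t³ + 4t² + 5t + 1/2.
The coefficient of t is 5.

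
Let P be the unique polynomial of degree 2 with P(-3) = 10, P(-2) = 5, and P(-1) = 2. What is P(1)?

2

Write P(t) = at^2 + bt + c. Substituting each data point gives a linear system:
  9a - 3b + c = 10
  4a - 2b + c = 5
  a - b + c = 2
Solving the system yields a = 1, b = 0, c = 1.
So P(t) = t^2 + 1.
Then P(1) = 2.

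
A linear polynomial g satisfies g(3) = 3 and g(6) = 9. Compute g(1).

Write g(t) = at + b. Substituting each data point gives a linear system:
  3a + b = 3
  6a + b = 9
Solving the system yields a = 2, b = -3.
So g(t) = 2t - 3.
Then g(1) = -1.

-1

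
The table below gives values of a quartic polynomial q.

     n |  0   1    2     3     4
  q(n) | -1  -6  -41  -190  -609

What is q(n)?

Using the Lagrange interpolation formula with nodes 0, 1, 2, 3, 4:
  L_0(n) = (n - 1)(n - 2)(n - 3)(n - 4) / 24
  L_1(n) = n(n - 2)(n - 3)(n - 4) / -6
  L_2(n) = n(n - 1)(n - 3)(n - 4) / 4
  L_3(n) = n(n - 1)(n - 2)(n - 4) / -6
  L_4(n) = n(n - 1)(n - 2)(n - 3) / 24
Then q(n) = -1·L_0(n) - 6·L_1(n) - 41·L_2(n) - 190·L_3(n) - 609·L_4(n).
Expanding and collecting terms gives q(n) = -3n^4 + 4n^3 - 6n^2 - 1.
Check: q(1) = -6. ✓

q(n) = -3n^4 + 4n^3 - 6n^2 - 1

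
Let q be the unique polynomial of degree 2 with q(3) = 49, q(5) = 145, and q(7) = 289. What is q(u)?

q(u) = 6u^2 - 5

Write q(u) = au^2 + bu + c. Substituting each data point gives a linear system:
  9a + 3b + c = 49
  25a + 5b + c = 145
  49a + 7b + c = 289
Solving the system yields a = 6, b = 0, c = -5.
So q(u) = 6u^2 - 5.
Check: q(5) = 145. ✓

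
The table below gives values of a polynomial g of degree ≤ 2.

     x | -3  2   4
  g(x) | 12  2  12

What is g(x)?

Write g(x) = ax^2 + bx + c. Substituting each data point gives a linear system:
  9a - 3b + c = 12
  4a + 2b + c = 2
  16a + 4b + c = 12
Solving the system yields a = 1, b = -1, c = 0.
So g(x) = x² - x.
Check: g(-3) = 12. ✓

g(x) = x^2 - x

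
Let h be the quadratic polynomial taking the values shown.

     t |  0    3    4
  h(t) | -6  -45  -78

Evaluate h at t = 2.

-22

Using the Lagrange interpolation formula with nodes 0, 3, 4:
  L_0(t) = (t - 3)(t - 4) / 12
  L_1(t) = t(t - 4) / -3
  L_2(t) = t(t - 3) / 4
Then h(t) = -6·L_0(t) - 45·L_1(t) - 78·L_2(t).
Expanding and collecting terms gives h(t) = -5t^2 + 2t - 6.
Evaluating at t = 2: h(2) = -22.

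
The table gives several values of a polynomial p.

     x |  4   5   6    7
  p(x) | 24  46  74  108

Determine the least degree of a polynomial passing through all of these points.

Forward differences of the values at x = 4, 5, 6, 7:
  p  : 24  46  74  108
  Δ  : 22  28  34
  Δ^2: 6  6
  Δ^3: 0
The second differences are constant (6) and nonzero, while all higher differences vanish, so the minimal degree is 2.

2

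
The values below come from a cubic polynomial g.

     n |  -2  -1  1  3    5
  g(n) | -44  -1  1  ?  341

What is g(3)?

51

The 4 known points determine the degree-3 polynomial uniquely.
Write g(n) = an^3 + bn^2 + cn + d. Substituting each data point gives a linear system:
  -8a + 4b - 2c + d = -44
  -a + b - c + d = -1
  a + b + c + d = 1
  125a + 25b + 5c + d = 341
Solving the system yields a = 4, b = -6, c = -3, d = 6.
So g(n) = 4n^3 - 6n^2 - 3n + 6.
Then g(3) = 51.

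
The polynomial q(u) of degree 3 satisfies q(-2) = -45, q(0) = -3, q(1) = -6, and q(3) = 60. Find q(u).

Write q(u) = au^3 + bu^2 + cu + d. Substituting each data point gives a linear system:
  -8a + 4b - 2c + d = -45
  d = -3
  a + b + c + d = -6
  27a + 9b + 3c + d = 60
Solving the system yields a = 4, b = -4, c = -3, d = -3.
So q(u) = 4u³ - 4u² - 3u - 3.
Check: q(-2) = -45. ✓

q(u) = 4u^3 - 4u^2 - 3u - 3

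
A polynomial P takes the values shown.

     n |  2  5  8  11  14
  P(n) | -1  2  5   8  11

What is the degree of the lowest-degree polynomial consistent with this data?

Forward differences of the values at n = 2, 5, 8, 11, 14:
  P  : -1  2  5  8  11
  Δ  : 3  3  3  3
  Δ^2: 0  0  0
  Δ^3: 0  0
  Δ^4: 0
The first differences are constant (3) and nonzero, while all higher differences vanish, so the minimal degree is 1.

1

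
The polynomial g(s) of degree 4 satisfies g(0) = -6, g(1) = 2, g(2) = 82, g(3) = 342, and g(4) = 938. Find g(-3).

42

Write g(s) = as^4 + bs^3 + cs^2 + ds + e. Substituting each data point gives a linear system:
  e = -6
  a + b + c + d + e = 2
  16a + 8b + 4c + 2d + e = 82
  81a + 27b + 9c + 3d + e = 342
  256a + 64b + 16c + 4d + e = 938
Solving the system yields a = 2, b = 6, c = 4, d = -4, e = -6.
So g(s) = 2s⁴ + 6s³ + 4s² - 4s - 6.
Then g(-3) = 42.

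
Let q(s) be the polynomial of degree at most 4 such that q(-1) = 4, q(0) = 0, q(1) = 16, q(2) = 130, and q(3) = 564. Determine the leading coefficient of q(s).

Write q(s) = as^4 + bs^3 + cs^2 + ds + e. Substituting each data point gives a linear system:
  a - b + c - d + e = 4
  e = 0
  a + b + c + d + e = 16
  16a + 8b + 4c + 2d + e = 130
  81a + 27b + 9c + 3d + e = 564
Solving the system yields a = 6, b = 1, c = 4, d = 5, e = 0.
So q(s) = 6s^4 + s^3 + 4s^2 + 5s.
The leading coefficient is 6.

6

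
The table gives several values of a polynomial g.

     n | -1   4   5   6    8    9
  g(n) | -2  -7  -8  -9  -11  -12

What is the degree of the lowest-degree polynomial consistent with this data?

Divided differences on the nodes -1, 4, 5, 6, 8, 9:
  order 0: -2  -7  -8  -9  -11  -12
  order 1: -1  -1  -1  -1  -1
  order 2: 0  0  0  0
  order 3: 0  0  0
  order 4: 0  0
  order 5: 0
The order-1 divided differences are all -1 (nonzero) and every higher order vanishes, so the data lies on a polynomial of degree exactly 1.

1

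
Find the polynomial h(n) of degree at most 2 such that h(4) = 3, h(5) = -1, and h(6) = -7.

h(n) = -n^2 + 5n - 1

Using the Lagrange interpolation formula with nodes 4, 5, 6:
  L_0(n) = (n - 5)(n - 6) / 2
  L_1(n) = (n - 4)(n - 6) / -1
  L_2(n) = (n - 4)(n - 5) / 2
Then h(n) = 3·L_0(n) - 1·L_1(n) - 7·L_2(n).
Expanding and collecting terms gives h(n) = -n² + 5n - 1.
Check: h(4) = 3. ✓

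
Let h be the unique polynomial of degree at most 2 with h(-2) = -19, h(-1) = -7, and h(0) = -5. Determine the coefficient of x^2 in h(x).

Write h(x) = ax^2 + bx + c. Substituting each data point gives a linear system:
  4a - 2b + c = -19
  a - b + c = -7
  c = -5
Solving the system yields a = -5, b = -3, c = -5.
So h(x) = -5x^2 - 3x - 5.
The leading coefficient is -5.

-5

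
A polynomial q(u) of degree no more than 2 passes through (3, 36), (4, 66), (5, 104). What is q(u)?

q(u) = 4u^2 + 2u - 6

Write q(u) = au^2 + bu + c. Substituting each data point gives a linear system:
  9a + 3b + c = 36
  16a + 4b + c = 66
  25a + 5b + c = 104
Solving the system yields a = 4, b = 2, c = -6.
So q(u) = 4u^2 + 2u - 6.
Check: q(5) = 104. ✓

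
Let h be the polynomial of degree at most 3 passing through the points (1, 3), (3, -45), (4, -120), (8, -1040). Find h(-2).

0

Write h(u) = au^3 + bu^2 + cu + d. Substituting each data point gives a linear system:
  a + b + c + d = 3
  27a + 9b + 3c + d = -45
  64a + 16b + 4c + d = -120
  512a + 64b + 8c + d = -1040
Solving the system yields a = -2, b = -1, c = 6, d = 0.
So h(u) = -2u^3 - u^2 + 6u.
Then h(-2) = 0.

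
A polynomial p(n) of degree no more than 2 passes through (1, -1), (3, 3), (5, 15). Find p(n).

Write p(n) = an^2 + bn + c. Substituting each data point gives a linear system:
  a + b + c = -1
  9a + 3b + c = 3
  25a + 5b + c = 15
Solving the system yields a = 1, b = -2, c = 0.
So p(n) = n^2 - 2n.
Check: p(3) = 3. ✓

p(n) = n^2 - 2n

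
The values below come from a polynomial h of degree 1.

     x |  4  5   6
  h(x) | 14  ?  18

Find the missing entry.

The 2 known points determine the degree-1 polynomial uniquely.
Write h(x) = ax + b. Substituting each data point gives a linear system:
  4a + b = 14
  6a + b = 18
Solving the system yields a = 2, b = 6.
So h(x) = 2x + 6.
Then h(5) = 16.

16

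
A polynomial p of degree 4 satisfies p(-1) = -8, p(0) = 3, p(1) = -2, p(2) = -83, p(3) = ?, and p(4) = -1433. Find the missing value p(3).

On equispaced nodes a degree-4 polynomial has vanishing fifth forward difference, so
  - p(-1) + 5·p(0) - 10·p(1) + 10·p(2) - 5·p(3) + p(4) = 0.
Substituting the known values and solving for p(3):
  -5·p(3) = 2220
  p(3) = -444.

-444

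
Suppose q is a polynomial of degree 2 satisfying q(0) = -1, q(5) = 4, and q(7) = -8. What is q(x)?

q(x) = -x^2 + 6x - 1

Write q(x) = ax^2 + bx + c. Substituting each data point gives a linear system:
  c = -1
  25a + 5b + c = 4
  49a + 7b + c = -8
Solving the system yields a = -1, b = 6, c = -1.
So q(x) = -x^2 + 6x - 1.
Check: q(0) = -1. ✓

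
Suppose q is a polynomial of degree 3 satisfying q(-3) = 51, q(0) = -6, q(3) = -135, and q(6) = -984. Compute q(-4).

166

Forward differences of the values at u = -3, 0, 3, 6:
  q  : 51  -6  -135  -984
  Δ  : -57  -129  -849
  Δ^2: -72  -720
  Δ^3: -648
The third differences are constant, confirming degree 3.
Interpolating (Newton forward form) and evaluating at u = -4 gives q(-4) = 166.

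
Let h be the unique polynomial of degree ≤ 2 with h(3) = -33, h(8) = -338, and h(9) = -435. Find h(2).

-8

Write h(t) = at^2 + bt + c. Substituting each data point gives a linear system:
  9a + 3b + c = -33
  64a + 8b + c = -338
  81a + 9b + c = -435
Solving the system yields a = -6, b = 5, c = 6.
So h(t) = -6t^2 + 5t + 6.
Then h(2) = -8.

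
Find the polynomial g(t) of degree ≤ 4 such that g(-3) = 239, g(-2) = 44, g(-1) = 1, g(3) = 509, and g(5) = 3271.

g(t) = 4t^4 + 5t^3 + 6t^2 - 4

Write g(t) = at^4 + bt^3 + ct^2 + dt + e. Substituting each data point gives a linear system:
  81a - 27b + 9c - 3d + e = 239
  16a - 8b + 4c - 2d + e = 44
  a - b + c - d + e = 1
  81a + 27b + 9c + 3d + e = 509
  625a + 125b + 25c + 5d + e = 3271
Solving the system yields a = 4, b = 5, c = 6, d = 0, e = -4.
So g(t) = 4t⁴ + 5t³ + 6t² - 4.
Check: g(-1) = 1. ✓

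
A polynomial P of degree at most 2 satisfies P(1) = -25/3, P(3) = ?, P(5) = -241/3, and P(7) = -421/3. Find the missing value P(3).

The 3 known points determine the degree-2 polynomial uniquely.
Write P(n) = an^2 + bn + c. Substituting each data point gives a linear system:
  a + b + c = -25/3
  25a + 5b + c = -241/3
  49a + 7b + c = -421/3
Solving the system yields a = -2, b = -6, c = -1/3.
So P(n) = -2n^2 - 6n - 1/3.
Then P(3) = -109/3.

-109/3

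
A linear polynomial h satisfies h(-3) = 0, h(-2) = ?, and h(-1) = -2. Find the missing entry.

-1

The 2 known points determine the degree-1 polynomial uniquely.
Write h(u) = au + b. Substituting each data point gives a linear system:
  -3a + b = 0
  -a + b = -2
Solving the system yields a = -1, b = -3.
So h(u) = -u - 3.
Then h(-2) = -1.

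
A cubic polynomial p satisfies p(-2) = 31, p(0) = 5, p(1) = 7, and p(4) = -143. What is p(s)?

p(s) = -3s^3 + 2s^2 + 3s + 5

Write p(s) = as^3 + bs^2 + cs + d. Substituting each data point gives a linear system:
  -8a + 4b - 2c + d = 31
  d = 5
  a + b + c + d = 7
  64a + 16b + 4c + d = -143
Solving the system yields a = -3, b = 2, c = 3, d = 5.
So p(s) = -3s³ + 2s² + 3s + 5.
Check: p(-2) = 31. ✓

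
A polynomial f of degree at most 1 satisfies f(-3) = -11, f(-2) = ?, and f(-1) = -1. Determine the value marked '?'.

On equispaced nodes a degree-1 polynomial has vanishing second forward difference, so
  f(-3) - 2·f(-2) + f(-1) = 0.
Substituting the known values and solving for f(-2):
  -2·f(-2) = 12
  f(-2) = -6.

-6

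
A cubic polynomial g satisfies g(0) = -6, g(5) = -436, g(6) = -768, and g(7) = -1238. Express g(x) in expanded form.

Write g(x) = ax^3 + bx^2 + cx + d. Substituting each data point gives a linear system:
  d = -6
  125a + 25b + 5c + d = -436
  216a + 36b + 6c + d = -768
  343a + 49b + 7c + d = -1238
Solving the system yields a = -4, b = 3, c = -1, d = -6.
So g(x) = -4x³ + 3x² - x - 6.
Check: g(0) = -6. ✓

g(x) = -4x^3 + 3x^2 - x - 6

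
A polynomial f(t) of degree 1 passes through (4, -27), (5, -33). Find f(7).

-45

Using the Lagrange interpolation formula with nodes 4, 5:
  L_0(t) = (t - 5) / -1
  L_1(t) = (t - 4) / 1
Then f(t) = -27·L_0(t) - 33·L_1(t).
Expanding and collecting terms gives f(t) = -6t - 3.
Evaluating at t = 7: f(7) = -45.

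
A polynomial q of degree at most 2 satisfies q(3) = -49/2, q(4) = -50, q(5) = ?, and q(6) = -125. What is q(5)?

-167/2

The 3 known points determine the degree-2 polynomial uniquely.
Write q(s) = as^2 + bs + c. Substituting each data point gives a linear system:
  9a + 3b + c = -49/2
  16a + 4b + c = -50
  36a + 6b + c = -125
Solving the system yields a = -4, b = 5/2, c = 4.
So q(s) = -4s^2 + (5/2)s + 4.
Then q(5) = -167/2.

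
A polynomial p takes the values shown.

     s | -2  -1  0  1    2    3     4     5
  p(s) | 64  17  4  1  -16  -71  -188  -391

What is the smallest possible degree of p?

3

Forward differences of the values at s = -2, -1, 0, 1, 2, 3, 4, 5:
  p  : 64  17  4  1  -16  -71  -188  -391
  Δ  : -47  -13  -3  -17  -55  -117  -203
  Δ^2: 34  10  -14  -38  -62  -86
  Δ^3: -24  -24  -24  -24  -24
  Δ^4: 0  0  0  0
  Δ^5: 0  0  0
  Δ^6: 0  0
  Δ^7: 0
The third differences are constant (-24) and nonzero, while all higher differences vanish, so the minimal degree is 3.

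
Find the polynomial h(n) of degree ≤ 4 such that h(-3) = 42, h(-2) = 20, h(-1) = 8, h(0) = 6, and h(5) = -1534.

Write h(n) = an^4 + bn^3 + cn^2 + dn + e. Substituting each data point gives a linear system:
  81a - 27b + 9c - 3d + e = 42
  16a - 8b + 4c - 2d + e = 20
  a - b + c - d + e = 8
  e = 6
  625a + 125b + 25c + 5d + e = -1534
Solving the system yields a = -1, b = -6, c = -6, d = -3, e = 6.
So h(n) = -n^4 - 6n^3 - 6n^2 - 3n + 6.
Check: h(5) = -1534. ✓

h(n) = -n^4 - 6n^3 - 6n^2 - 3n + 6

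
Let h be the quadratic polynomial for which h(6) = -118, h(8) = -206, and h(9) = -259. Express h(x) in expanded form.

Write h(x) = ax^2 + bx + c. Substituting each data point gives a linear system:
  36a + 6b + c = -118
  64a + 8b + c = -206
  81a + 9b + c = -259
Solving the system yields a = -3, b = -2, c = 2.
So h(x) = -3x^2 - 2x + 2.
Check: h(8) = -206. ✓

h(x) = -3x^2 - 2x + 2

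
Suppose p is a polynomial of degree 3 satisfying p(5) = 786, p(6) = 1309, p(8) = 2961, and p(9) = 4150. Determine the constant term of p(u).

1

Write p(u) = au^3 + bu^2 + cu + d. Substituting each data point gives a linear system:
  125a + 25b + 5c + d = 786
  216a + 36b + 6c + d = 1309
  512a + 64b + 8c + d = 2961
  729a + 81b + 9c + d = 4150
Solving the system yields a = 5, b = 6, c = 2, d = 1.
So p(u) = 5u³ + 6u² + 2u + 1.
The constant term is 1.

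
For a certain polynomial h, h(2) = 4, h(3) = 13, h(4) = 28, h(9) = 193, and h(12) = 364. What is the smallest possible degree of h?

Divided differences on the nodes 2, 3, 4, 9, 12:
  order 0: 4  13  28  193  364
  order 1: 9  15  33  57
  order 2: 3  3  3
  order 3: 0  0
  order 4: 0
The order-2 divided differences are all 3 (nonzero) and every higher order vanishes, so the data lies on a polynomial of degree exactly 2.

2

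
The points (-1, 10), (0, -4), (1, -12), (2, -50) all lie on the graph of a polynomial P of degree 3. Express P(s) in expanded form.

P(s) = -6s^3 + 3s^2 - 5s - 4

Write P(s) = as^3 + bs^2 + cs + d. Substituting each data point gives a linear system:
  -a + b - c + d = 10
  d = -4
  a + b + c + d = -12
  8a + 4b + 2c + d = -50
Solving the system yields a = -6, b = 3, c = -5, d = -4.
So P(s) = -6s^3 + 3s^2 - 5s - 4.
Check: P(0) = -4. ✓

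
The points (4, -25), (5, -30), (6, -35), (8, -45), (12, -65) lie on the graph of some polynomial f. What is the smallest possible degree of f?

Divided differences on the nodes 4, 5, 6, 8, 12:
  order 0: -25  -30  -35  -45  -65
  order 1: -5  -5  -5  -5
  order 2: 0  0  0
  order 3: 0  0
  order 4: 0
The order-1 divided differences are all -5 (nonzero) and every higher order vanishes, so the data lies on a polynomial of degree exactly 1.

1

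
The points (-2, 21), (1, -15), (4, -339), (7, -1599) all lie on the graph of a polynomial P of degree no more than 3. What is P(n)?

Write P(n) = an^3 + bn^2 + cn + d. Substituting each data point gives a linear system:
  -8a + 4b - 2c + d = 21
  a + b + c + d = -15
  64a + 16b + 4c + d = -339
  343a + 49b + 7c + d = -1599
Solving the system yields a = -4, b = -4, c = -4, d = -3.
So P(n) = -4n^3 - 4n^2 - 4n - 3.
Check: P(4) = -339. ✓

P(n) = -4n^3 - 4n^2 - 4n - 3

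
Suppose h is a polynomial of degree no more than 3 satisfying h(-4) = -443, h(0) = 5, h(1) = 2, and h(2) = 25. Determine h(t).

Using the Lagrange interpolation formula with nodes -4, 0, 1, 2:
  L_0(t) = t(t - 1)(t - 2) / -120
  L_1(t) = (t + 4)(t - 1)(t - 2) / 8
  L_2(t) = (t + 4)t(t - 2) / -5
  L_3(t) = (t + 4)t(t - 1) / 12
Then h(t) = -443·L_0(t) + 5·L_1(t) + 2·L_2(t) + 25·L_3(t).
Expanding and collecting terms gives h(t) = 6t³ - 5t² - 4t + 5.
Check: h(1) = 2. ✓

h(t) = 6t^3 - 5t^2 - 4t + 5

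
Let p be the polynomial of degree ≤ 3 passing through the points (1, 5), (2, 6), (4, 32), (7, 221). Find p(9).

517

Write p(x) = ax^3 + bx^2 + cx + d. Substituting each data point gives a linear system:
  a + b + c + d = 5
  8a + 4b + 2c + d = 6
  64a + 16b + 4c + d = 32
  343a + 49b + 7c + d = 221
Solving the system yields a = 1, b = -3, c = 3, d = 4.
So p(x) = x^3 - 3x^2 + 3x + 4.
Then p(9) = 517.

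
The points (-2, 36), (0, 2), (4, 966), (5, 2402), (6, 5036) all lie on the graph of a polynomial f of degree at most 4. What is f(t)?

Using the Lagrange interpolation formula with nodes -2, 0, 4, 5, 6:
  L_0(t) = t(t - 4)(t - 5)(t - 6) / 672
  L_1(t) = (t + 2)(t - 4)(t - 5)(t - 6) / -240
  L_2(t) = (t + 2)t(t - 5)(t - 6) / 48
  L_3(t) = (t + 2)t(t - 4)(t - 6) / -35
  L_4(t) = (t + 2)t(t - 4)(t - 5) / 96
Then f(t) = 36·L_0(t) + 2·L_1(t) + 966·L_2(t) + 2402·L_3(t) + 5036·L_4(t).
Expanding and collecting terms gives f(t) = 4t^4 - 5t^2 + 5t + 2.
Check: f(5) = 2402. ✓

f(t) = 4t^4 - 5t^2 + 5t + 2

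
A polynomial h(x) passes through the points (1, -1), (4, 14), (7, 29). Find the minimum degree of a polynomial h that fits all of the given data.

Divided differences on the nodes 1, 4, 7:
  order 0: -1  14  29
  order 1: 5  5
  order 2: 0
The order-1 divided differences are all 5 (nonzero) and every higher order vanishes, so the data lies on a polynomial of degree exactly 1.

1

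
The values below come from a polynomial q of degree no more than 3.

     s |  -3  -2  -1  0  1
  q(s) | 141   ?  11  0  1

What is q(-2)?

52

The 4 known points determine the degree-3 polynomial uniquely.
Write q(s) = as^3 + bs^2 + cs + d. Substituting each data point gives a linear system:
  -27a + 9b - 3c + d = 141
  -a + b - c + d = 11
  d = 0
  a + b + c + d = 1
Solving the system yields a = -3, b = 6, c = -2, d = 0.
So q(s) = -3s³ + 6s² - 2s.
Then q(-2) = 52.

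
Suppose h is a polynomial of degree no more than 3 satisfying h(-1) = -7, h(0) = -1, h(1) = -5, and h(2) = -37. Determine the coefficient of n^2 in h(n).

Write h(n) = an^3 + bn^2 + cn + d. Substituting each data point gives a linear system:
  -a + b - c + d = -7
  d = -1
  a + b + c + d = -5
  8a + 4b + 2c + d = -37
Solving the system yields a = -3, b = -5, c = 4, d = -1.
So h(n) = -3n^3 - 5n^2 + 4n - 1.
The coefficient of n^2 is -5.

-5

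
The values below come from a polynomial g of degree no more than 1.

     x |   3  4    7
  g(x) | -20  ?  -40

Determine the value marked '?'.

-25

The 2 known points determine the degree-1 polynomial uniquely.
Write g(x) = ax + b. Substituting each data point gives a linear system:
  3a + b = -20
  7a + b = -40
Solving the system yields a = -5, b = -5.
So g(x) = -5x - 5.
Then g(4) = -25.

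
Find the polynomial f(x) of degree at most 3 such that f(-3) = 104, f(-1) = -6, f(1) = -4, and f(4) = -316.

Using the Lagrange interpolation formula with nodes -3, -1, 1, 4:
  L_0(x) = (x + 1)(x - 1)(x - 4) / -56
  L_1(x) = (x + 3)(x - 1)(x - 4) / 20
  L_2(x) = (x + 3)(x + 1)(x - 4) / -24
  L_3(x) = (x + 3)(x + 1)(x - 1) / 105
Then f(x) = 104·L_0(x) - 6·L_1(x) - 4·L_2(x) - 316·L_3(x).
Expanding and collecting terms gives f(x) = -5x^3 - x^2 + 6x - 4.
Check: f(-1) = -6. ✓

f(x) = -5x^3 - x^2 + 6x - 4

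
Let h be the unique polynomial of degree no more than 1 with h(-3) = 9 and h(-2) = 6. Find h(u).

Write h(u) = au + b. Substituting each data point gives a linear system:
  -3a + b = 9
  -2a + b = 6
Solving the system yields a = -3, b = 0.
So h(u) = -3u.
Check: h(-2) = 6. ✓

h(u) = -3u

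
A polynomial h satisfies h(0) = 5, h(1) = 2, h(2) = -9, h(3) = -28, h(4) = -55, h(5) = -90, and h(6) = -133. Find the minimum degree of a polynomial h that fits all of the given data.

2

Forward differences of the values at u = 0, 1, 2, 3, 4, 5, 6:
  h  : 5  2  -9  -28  -55  -90  -133
  Δ  : -3  -11  -19  -27  -35  -43
  Δ^2: -8  -8  -8  -8  -8
  Δ^3: 0  0  0  0
  Δ^4: 0  0  0
  Δ^5: 0  0
  Δ^6: 0
The second differences are constant (-8) and nonzero, while all higher differences vanish, so the minimal degree is 2.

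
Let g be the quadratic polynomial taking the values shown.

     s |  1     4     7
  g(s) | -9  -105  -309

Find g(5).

Using the Lagrange interpolation formula with nodes 1, 4, 7:
  L_0(s) = (s - 4)(s - 7) / 18
  L_1(s) = (s - 1)(s - 7) / -9
  L_2(s) = (s - 1)(s - 4) / 18
Then g(s) = -9·L_0(s) - 105·L_1(s) - 309·L_2(s).
Expanding and collecting terms gives g(s) = -6s^2 - 2s - 1.
Evaluating at s = 5: g(5) = -161.

-161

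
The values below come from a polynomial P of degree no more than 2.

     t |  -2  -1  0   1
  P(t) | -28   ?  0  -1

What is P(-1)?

-9

The 3 known points determine the degree-2 polynomial uniquely.
Write P(t) = at^2 + bt + c. Substituting each data point gives a linear system:
  4a - 2b + c = -28
  c = 0
  a + b + c = -1
Solving the system yields a = -5, b = 4, c = 0.
So P(t) = -5t^2 + 4t.
Then P(-1) = -9.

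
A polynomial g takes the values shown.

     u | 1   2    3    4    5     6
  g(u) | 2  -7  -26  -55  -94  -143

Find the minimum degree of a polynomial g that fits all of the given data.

Forward differences of the values at u = 1, 2, 3, 4, 5, 6:
  g  : 2  -7  -26  -55  -94  -143
  Δ  : -9  -19  -29  -39  -49
  Δ^2: -10  -10  -10  -10
  Δ^3: 0  0  0
  Δ^4: 0  0
  Δ^5: 0
The second differences are constant (-10) and nonzero, while all higher differences vanish, so the minimal degree is 2.

2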